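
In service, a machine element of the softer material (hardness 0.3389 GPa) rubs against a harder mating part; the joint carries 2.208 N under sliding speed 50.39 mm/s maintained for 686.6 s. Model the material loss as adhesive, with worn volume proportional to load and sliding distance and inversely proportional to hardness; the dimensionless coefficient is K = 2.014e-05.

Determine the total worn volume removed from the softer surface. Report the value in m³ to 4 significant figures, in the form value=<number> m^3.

Intermediate values are shown rounded, and every step runs at full precision; one last rounding: 4 significant figures.
Sliding speed v = 50.39 mm/s = 0.05039 m/s. Path length L = v·t = 0.05039 m/s × 686.6 s = 34.60 m.
Hardness H = 0.3389 GPa = 3.389e+08 Pa.
As SI base values: W = 2.208 N, H = 3.389e+08 Pa, K = 2.014e-05.
The Archard volume V = K·W·L/H = 2.014e-05 · 2.208 · 34.60 / 3.389e+08 = 4.540e-12 m³.

value=4.540e-12 m^3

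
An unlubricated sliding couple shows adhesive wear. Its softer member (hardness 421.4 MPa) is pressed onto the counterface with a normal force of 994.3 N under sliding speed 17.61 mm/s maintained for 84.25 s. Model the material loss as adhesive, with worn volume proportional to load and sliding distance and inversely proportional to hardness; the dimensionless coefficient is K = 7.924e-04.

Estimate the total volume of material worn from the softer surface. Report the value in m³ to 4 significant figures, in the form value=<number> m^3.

value=2.774e-09 m^3

The intermediates are printed rounded — each operation carries exact precision. Rounded just once: four significant figures.
Convert: Sliding speed v = 17.61 mm/s = 0.01761 m/s. Distance L = v·t = 0.01761 m/s × 84.25 s = 1.484 m.
Convert: Hardness H = 421.4 MPa = 4.214e+08 Pa.
Working in SI base units: W = 994.3 N, H = 4.214e+08 Pa, K = 7.924e-04.
Archard volume V = K·W·L/H = 7.924e-04 · 994.3 · 1.484 / 4.214e+08 = 2.774e-09 m³.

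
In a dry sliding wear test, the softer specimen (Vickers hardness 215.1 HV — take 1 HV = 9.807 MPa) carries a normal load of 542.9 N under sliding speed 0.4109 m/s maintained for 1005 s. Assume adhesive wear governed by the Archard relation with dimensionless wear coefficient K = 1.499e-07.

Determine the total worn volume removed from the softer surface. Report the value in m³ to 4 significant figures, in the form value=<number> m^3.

value=1.593e-11 m^3

Intermediates are displayed rounded. All arithmetic runs at full float precision — one final rounding to four significant digits.
Distance L = v·t = 0.4109 m/s × 1005 s = 413.0 m.
Hardness H = 215.1 HV × 9.807 MPa/HV = 2109 MPa = 2.109e+09 Pa.
SI base units throughout: W = 542.9 N, H = 2.109e+09 Pa, K = 1.499e-07.
Worn volume V = K·W·L/H = 1.499e-07 · 542.9 · 413.0 / 2.109e+09 = 1.593e-11 m³.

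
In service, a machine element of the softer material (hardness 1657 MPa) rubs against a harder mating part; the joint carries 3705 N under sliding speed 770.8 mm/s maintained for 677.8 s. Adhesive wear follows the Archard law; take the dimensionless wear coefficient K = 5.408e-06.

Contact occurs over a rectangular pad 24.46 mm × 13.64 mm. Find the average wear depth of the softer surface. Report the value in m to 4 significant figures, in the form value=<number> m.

Intermediates are printed rounded — each operation keeps full precision; one last rounding to 4 significant figures.
Sliding speed v = 770.8 mm/s = 0.7708 m/s. Path length L = v·t = 0.7708 m/s × 677.8 s = 522.4 m.
Hardness H = 1657 MPa = 1.657e+09 Pa.
Pad sides 24.46 mm × 13.64 mm = 0.02446 m × 0.01364 m. Contact area A = 0.02446 m × 0.01364 m = 3.336e-04 m².
SI base units throughout: W = 3705 N, H = 1.657e+09 Pa, K = 5.408e-06.
By Archard's law, V = K·W·L/H = 5.408e-06 · 3705 · 522.4 / 1.657e+09 = 6.318e-09 m³.
Mean wear depth h = V/A = 6.318e-09 / 3.336e-04 = 1.894e-05 m.

value=1.894e-05 m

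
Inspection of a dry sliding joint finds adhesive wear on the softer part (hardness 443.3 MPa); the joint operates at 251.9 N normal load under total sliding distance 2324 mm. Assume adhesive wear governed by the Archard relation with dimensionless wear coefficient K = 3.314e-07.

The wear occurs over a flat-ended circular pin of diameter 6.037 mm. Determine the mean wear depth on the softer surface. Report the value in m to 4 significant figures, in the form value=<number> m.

Shown intermediates are rounded; all arithmetic holds full float precision. Rounded just once: 4 significant digits.
Convert: Distance covered L = 2324 mm = 2.324 m.
Convert: Hardness H = 443.3 MPa = 4.433e+08 Pa.
Convert: Pin diameter d = 6.037 mm = 0.006037 m. Contact area A = π·d²/4 = π·(0.006037 m)²/4 = 2.862e-05 m².
Expressed in SI base units: W = 251.9 N, H = 4.433e+08 Pa, K = 3.314e-07.
Volume removed: V = K·W·L/H = 3.314e-07 · 251.9 · 2.324 / 4.433e+08 = 4.376e-13 m³.
Wear depth h = V/A = 4.376e-13 / 2.862e-05 = 1.529e-08 m.

value=1.529e-08 m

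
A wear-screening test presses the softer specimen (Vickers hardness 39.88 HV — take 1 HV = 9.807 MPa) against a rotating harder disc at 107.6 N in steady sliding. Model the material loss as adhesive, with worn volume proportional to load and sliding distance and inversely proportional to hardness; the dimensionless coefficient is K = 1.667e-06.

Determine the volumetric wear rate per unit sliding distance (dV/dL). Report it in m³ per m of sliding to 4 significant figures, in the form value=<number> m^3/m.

value=4.586e-13 m^3/m

Intermediate values are displayed rounded; all working math carries full precision. Rounded just once, at 4 significant digits.
Convert: Hardness H = 39.88 HV × 9.807 MPa/HV = 391.1 MPa = 3.911e+08 Pa.
As SI base values: W = 107.6 N, H = 3.911e+08 Pa, K = 1.667e-06.
The wear rate dV/dL = K·W/H — distance-free: 1.667e-06 · 107.6 / 3.911e+08 = 4.586e-13 m³/m.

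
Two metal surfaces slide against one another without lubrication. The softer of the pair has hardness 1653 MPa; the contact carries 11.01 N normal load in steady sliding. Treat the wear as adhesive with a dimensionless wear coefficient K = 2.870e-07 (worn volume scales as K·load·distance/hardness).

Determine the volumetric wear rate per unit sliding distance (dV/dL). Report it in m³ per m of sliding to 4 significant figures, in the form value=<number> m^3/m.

value=1.912e-15 m^3/m

Displayed values are rounded — all arithmetic carries full float precision; rounded once at the end to four significant digits.
Convert: Hardness H = 1653 MPa = 1.653e+09 Pa.
Expressed in SI base units: W = 11.01 N, H = 1.653e+09 Pa, K = 2.870e-07.
Volumetric rate dV/dL = K·W/H (independent of L): 2.870e-07 · 11.01 / 1.653e+09 = 1.912e-15 m³/m.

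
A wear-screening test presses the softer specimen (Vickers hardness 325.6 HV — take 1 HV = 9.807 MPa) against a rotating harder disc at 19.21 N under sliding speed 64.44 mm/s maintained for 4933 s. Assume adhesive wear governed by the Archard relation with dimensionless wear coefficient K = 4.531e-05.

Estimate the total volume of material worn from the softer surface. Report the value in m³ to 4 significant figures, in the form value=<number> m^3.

Intermediates appear rounded — every step holds exact precision. Rounded just once to four significant digits.
Sliding speed v = 64.44 mm/s = 0.06444 m/s. Path length L = v·t = 0.06444 m/s × 4933 s = 317.9 m.
Hardness H = 325.6 HV × 9.807 MPa/HV = 3193 MPa = 3.193e+09 Pa.
In SI base units: W = 19.21 N, H = 3.193e+09 Pa, K = 4.531e-05.
The Archard volume V = K·W·L/H = 4.531e-05 · 19.21 · 317.9 / 3.193e+09 = 8.665e-11 m³.

value=8.665e-11 m^3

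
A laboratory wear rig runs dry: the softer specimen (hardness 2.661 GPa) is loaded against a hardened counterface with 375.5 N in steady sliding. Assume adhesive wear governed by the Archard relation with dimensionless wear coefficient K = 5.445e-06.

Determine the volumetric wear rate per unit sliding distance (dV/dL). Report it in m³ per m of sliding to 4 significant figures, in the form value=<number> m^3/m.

The intermediates are shown rounded, and the computation holds full precision — a lone final rounding, at four significant figures.
Hardness H = 2.661 GPa = 2.661e+09 Pa.
Expressed in SI base units: W = 375.5 N, H = 2.661e+09 Pa, K = 5.445e-06.
The wear rate dV/dL = K·W/H (independent of L): 5.445e-06 · 375.5 / 2.661e+09 = 7.684e-13 m³/m.

value=7.684e-13 m^3/m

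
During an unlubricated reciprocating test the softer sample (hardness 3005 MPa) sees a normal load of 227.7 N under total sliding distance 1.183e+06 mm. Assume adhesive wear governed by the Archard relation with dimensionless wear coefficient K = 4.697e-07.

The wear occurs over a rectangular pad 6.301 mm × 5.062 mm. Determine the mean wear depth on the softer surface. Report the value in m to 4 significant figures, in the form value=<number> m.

The intermediates are printed rounded, and all working math maintains exact precision; rounded once at the end: four significant digits.
Distance covered L = 1.183e+06 mm = 1183 m.
Hardness H = 3005 MPa = 3.005e+09 Pa.
Pad sides 6.301 mm × 5.062 mm = 0.006301 m × 0.005062 m. Contact area A = 0.006301 m × 0.005062 m = 3.190e-05 m².
Restated in SI base units: W = 227.7 N, H = 3.005e+09 Pa, K = 4.697e-07.
Worn volume V = K·W·L/H = 4.697e-07 · 227.7 · 1183 / 3.005e+09 = 4.210e-11 m³.
Depth h = V/A = 4.210e-11 / 3.190e-05 = 1.320e-06 m.

value=1.320e-06 m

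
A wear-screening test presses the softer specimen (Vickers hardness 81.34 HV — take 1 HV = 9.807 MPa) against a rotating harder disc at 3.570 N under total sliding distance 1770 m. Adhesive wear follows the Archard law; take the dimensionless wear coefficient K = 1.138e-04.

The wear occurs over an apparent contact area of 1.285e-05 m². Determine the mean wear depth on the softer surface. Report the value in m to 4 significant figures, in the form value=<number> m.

value=7.015e-05 m

The algebra keeps exact precision, and intermediates are printed rounded. Rounded once at the end to four significant digits.
Hardness H = 81.34 HV × 9.807 MPa/HV = 797.7 MPa = 7.977e+08 Pa.
As SI base values: W = 3.570 N, H = 7.977e+08 Pa, K = 1.138e-04.
Wear volume V = K·W·L/H = 1.138e-04 · 3.570 · 1770 / 7.977e+08 = 9.015e-10 m³.
Average depth h = V/A = 9.015e-10 / 1.285e-05 = 7.015e-05 m.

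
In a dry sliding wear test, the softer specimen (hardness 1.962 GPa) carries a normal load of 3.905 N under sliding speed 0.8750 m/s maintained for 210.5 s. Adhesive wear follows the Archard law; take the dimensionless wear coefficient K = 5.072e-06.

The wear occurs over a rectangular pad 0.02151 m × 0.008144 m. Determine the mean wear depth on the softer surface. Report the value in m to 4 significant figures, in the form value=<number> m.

The computation maintains full precision, and intermediates appear rounded, and one final rounding: four significant digits.
Distance covered L = v·t = 0.8750 m/s × 210.5 s = 184.2 m.
Hardness H = 1.962 GPa = 1.962e+09 Pa.
Contact area A = 0.02151 m × 0.008144 m = 1.752e-04 m².
Expressed in SI base units: W = 3.905 N, H = 1.962e+09 Pa, K = 5.072e-06.
Apply Archard: V = K·W·L/H = 5.072e-06 · 3.905 · 184.2 / 1.962e+09 = 1.859e-12 m³.
Mean depth h = V/A = 1.859e-12 / 1.752e-04 = 1.061e-08 m.

value=1.061e-08 m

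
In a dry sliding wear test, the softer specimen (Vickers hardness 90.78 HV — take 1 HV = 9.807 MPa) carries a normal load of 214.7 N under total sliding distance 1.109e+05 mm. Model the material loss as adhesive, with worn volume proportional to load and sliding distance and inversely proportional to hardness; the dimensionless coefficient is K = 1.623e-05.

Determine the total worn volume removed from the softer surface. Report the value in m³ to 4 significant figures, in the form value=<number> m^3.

value=4.341e-10 m^3

Intermediates appear rounded, and the algebra runs at full float precision. Rounded once at the end: 4 significant digits.
Convert: Distance covered L = 1.109e+05 mm = 110.9 m.
Convert: Hardness H = 90.78 HV × 9.807 MPa/HV = 890.3 MPa = 8.903e+08 Pa.
Expressed in SI base units: W = 214.7 N, H = 8.903e+08 Pa, K = 1.623e-05.
Volume removed: V = K·W·L/H = 1.623e-05 · 214.7 · 110.9 / 8.903e+08 = 4.341e-10 m³.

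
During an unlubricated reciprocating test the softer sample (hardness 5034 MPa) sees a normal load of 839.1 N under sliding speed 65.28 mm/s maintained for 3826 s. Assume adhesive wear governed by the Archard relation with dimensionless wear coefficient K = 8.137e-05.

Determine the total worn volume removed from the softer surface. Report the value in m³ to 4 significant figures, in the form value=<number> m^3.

value=3.388e-09 m^3

Printed values are rounded, and the computation runs at exact precision. Rounded just once to 4 significant figures.
Convert: Sliding speed v = 65.28 mm/s = 0.06528 m/s. Path length L = v·t = 0.06528 m/s × 3826 s = 249.8 m.
Convert: Hardness H = 5034 MPa = 5.034e+09 Pa.
In SI base units, W = 839.1 N, H = 5.034e+09 Pa, K = 8.137e-05.
Worn volume V = K·W·L/H = 8.137e-05 · 839.1 · 249.8 / 5.034e+09 = 3.388e-09 m³.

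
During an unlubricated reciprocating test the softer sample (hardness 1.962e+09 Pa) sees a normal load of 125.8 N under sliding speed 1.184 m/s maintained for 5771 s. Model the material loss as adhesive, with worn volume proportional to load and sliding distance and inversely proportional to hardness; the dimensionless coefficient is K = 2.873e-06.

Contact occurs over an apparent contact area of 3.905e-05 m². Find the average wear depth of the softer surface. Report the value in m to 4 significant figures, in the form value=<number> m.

value=3.223e-05 m

All working math maintains full precision. Intermediate values appear rounded. Rounded just once to 4 significant figures.
Total distance L = v·t = 1.184 m/s × 5771 s = 6833 m.
Collected in SI base units: W = 125.8 N, H = 1.962e+09 Pa, K = 2.873e-06.
Wear volume V = K·W·L/H = 2.873e-06 · 125.8 · 6833 / 1.962e+09 = 1.259e-09 m³.
Wear depth h = V/A = 1.259e-09 / 3.905e-05 = 3.223e-05 m.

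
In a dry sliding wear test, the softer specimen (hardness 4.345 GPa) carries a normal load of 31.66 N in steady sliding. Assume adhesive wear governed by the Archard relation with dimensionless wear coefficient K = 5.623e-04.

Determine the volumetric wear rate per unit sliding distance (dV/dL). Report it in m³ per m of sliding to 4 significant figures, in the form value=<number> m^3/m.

Intermediate values are shown rounded, and all arithmetic carries full precision. Rounded once at the end to four significant figures.
Convert: Hardness H = 4.345 GPa = 4.345e+09 Pa.
SI base units throughout: W = 31.66 N, H = 4.345e+09 Pa, K = 5.623e-04.
Sliding wear rate dV/dL = K·W/H, per unit distance: 5.623e-04 · 31.66 / 4.345e+09 = 4.097e-12 m³/m.

value=4.097e-12 m^3/m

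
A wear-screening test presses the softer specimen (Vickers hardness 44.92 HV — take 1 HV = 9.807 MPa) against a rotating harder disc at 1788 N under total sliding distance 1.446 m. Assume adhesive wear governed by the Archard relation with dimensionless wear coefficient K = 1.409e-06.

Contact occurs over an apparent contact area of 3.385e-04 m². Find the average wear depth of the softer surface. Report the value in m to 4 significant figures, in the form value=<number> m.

Intermediate values are displayed rounded. The computation holds full precision — rounded once at the end: 4 significant figures.
Convert: Hardness H = 44.92 HV × 9.807 MPa/HV = 440.5 MPa = 4.405e+08 Pa.
Expressed in SI base units: W = 1788 N, H = 4.405e+08 Pa, K = 1.409e-06.
The Archard volume V = K·W·L/H = 1.409e-06 · 1788 · 1.446 / 4.405e+08 = 8.269e-12 m³.
Depth h = V/A = 8.269e-12 / 3.385e-04 = 2.443e-08 m.

value=2.443e-08 m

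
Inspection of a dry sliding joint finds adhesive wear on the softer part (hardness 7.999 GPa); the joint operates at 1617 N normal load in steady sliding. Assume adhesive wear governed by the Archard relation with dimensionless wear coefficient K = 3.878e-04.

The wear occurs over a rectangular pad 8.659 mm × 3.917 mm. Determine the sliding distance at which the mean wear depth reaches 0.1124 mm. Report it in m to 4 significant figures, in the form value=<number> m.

Intermediates are printed rounded — all working math maintains full precision, and rounded once at the end, at 4 significant digits.
Convert: Hardness H = 7.999 GPa = 7.999e+09 Pa.
Convert: Pad sides 8.659 mm × 3.917 mm = 0.008659 m × 0.003917 m. Contact area A = 0.008659 m × 0.003917 m = 3.392e-05 m².
Convert: Depth limit h_lim = 0.1124 mm = 1.124e-04 m.
In SI base units: W = 1617 N, H = 7.999e+09 Pa, K = 3.878e-04.
Allowed volume V_lim = h_lim·A = 1.124e-04 · 3.392e-05 = 3.812e-09 m³.
Thus life L = V_lim·H/(K·W) = 3.812e-09 · 7.999e+09 / (3.878e-04 · 1617) = 48.63 m.

value=48.63 m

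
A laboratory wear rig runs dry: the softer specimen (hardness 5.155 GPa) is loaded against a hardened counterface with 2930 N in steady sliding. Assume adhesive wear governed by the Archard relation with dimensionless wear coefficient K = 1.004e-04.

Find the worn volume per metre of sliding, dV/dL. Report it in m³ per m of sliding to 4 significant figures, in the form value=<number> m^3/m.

value=5.707e-11 m^3/m

All arithmetic carries full precision, and quoted intermediates are rounded, and one last rounding: four significant digits.
Hardness H = 5.155 GPa = 5.155e+09 Pa.
SI base units throughout: W = 2930 N, H = 5.155e+09 Pa, K = 1.004e-04.
The wear rate dV/dL = K·W/H: 1.004e-04 · 2930 / 5.155e+09 = 5.707e-11 m³/m.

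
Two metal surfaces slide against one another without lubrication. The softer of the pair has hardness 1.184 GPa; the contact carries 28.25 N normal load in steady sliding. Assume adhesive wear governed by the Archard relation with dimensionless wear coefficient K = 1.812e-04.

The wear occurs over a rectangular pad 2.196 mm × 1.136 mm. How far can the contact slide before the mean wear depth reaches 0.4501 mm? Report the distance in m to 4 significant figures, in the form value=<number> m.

Intermediates appear rounded, and the algebra carries exact precision — a lone final rounding, at four significant figures.
Hardness H = 1.184 GPa = 1.184e+09 Pa.
Pad sides 2.196 mm × 1.136 mm = 0.002196 m × 0.001136 m. Contact area A = 0.002196 m × 0.001136 m = 2.495e-06 m².
Depth limit h_lim = 0.4501 mm = 4.501e-04 m.
Working in SI base units: W = 28.25 N, H = 1.184e+09 Pa, K = 1.812e-04.
Limit volume V_lim = h_lim·A = 4.501e-04 · 2.495e-06 = 1.123e-09 m³.
Sliding life L = V_lim·H/(K·W) = 1.123e-09 · 1.184e+09 / (1.812e-04 · 28.25) = 259.7 m.

value=259.7 m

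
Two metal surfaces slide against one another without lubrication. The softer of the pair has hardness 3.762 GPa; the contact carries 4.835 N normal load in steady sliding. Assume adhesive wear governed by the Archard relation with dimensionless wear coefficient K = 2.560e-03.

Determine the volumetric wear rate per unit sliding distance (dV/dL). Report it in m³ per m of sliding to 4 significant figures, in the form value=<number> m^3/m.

Each operation holds full float precision. Intermediate values are displayed rounded, and one final rounding to 4 significant figures.
Convert: Hardness H = 3.762 GPa = 3.762e+09 Pa.
In SI base units, W = 4.835 N, H = 3.762e+09 Pa, K = 2.560e-03.
Volumetric rate dV/dL = K·W/H — distance-free: 2.560e-03 · 4.835 / 3.762e+09 = 3.290e-12 m³/m.

value=3.290e-12 m^3/m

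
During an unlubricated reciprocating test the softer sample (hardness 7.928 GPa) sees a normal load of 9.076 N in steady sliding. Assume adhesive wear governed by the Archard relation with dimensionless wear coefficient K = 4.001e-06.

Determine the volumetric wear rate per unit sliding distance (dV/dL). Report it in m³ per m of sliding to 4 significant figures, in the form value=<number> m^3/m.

Each operation carries full precision. Intermediates are shown rounded. Rounded just once to 4 significant figures.
Hardness H = 7.928 GPa = 7.928e+09 Pa.
Working in SI base units: W = 9.076 N, H = 7.928e+09 Pa, K = 4.001e-06.
The wear rate dV/dL = K·W/H, so: 4.001e-06 · 9.076 / 7.928e+09 = 4.580e-15 m³/m.

value=4.580e-15 m^3/m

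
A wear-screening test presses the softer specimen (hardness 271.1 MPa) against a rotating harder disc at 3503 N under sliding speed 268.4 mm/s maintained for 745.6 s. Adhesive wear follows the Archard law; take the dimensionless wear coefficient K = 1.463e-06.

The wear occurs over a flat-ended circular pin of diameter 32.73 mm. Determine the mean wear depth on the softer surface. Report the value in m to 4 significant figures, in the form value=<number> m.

All arithmetic carries full precision; intermediate values are displayed rounded, and one final rounding: four significant digits.
Sliding speed v = 268.4 mm/s = 0.2684 m/s. Total distance L = v·t = 0.2684 m/s × 745.6 s = 200.1 m.
Hardness H = 271.1 MPa = 2.711e+08 Pa.
Pin diameter d = 32.73 mm = 0.03273 m. Contact area A = π·d²/4 = π·(0.03273 m)²/4 = 8.414e-04 m².
In SI base units: W = 3503 N, H = 2.711e+08 Pa, K = 1.463e-06.
Volume removed: V = K·W·L/H = 1.463e-06 · 3503 · 200.1 / 2.711e+08 = 3.783e-09 m³.
Depth h = V/A = 3.783e-09 / 8.414e-04 = 4.496e-06 m.

value=4.496e-06 m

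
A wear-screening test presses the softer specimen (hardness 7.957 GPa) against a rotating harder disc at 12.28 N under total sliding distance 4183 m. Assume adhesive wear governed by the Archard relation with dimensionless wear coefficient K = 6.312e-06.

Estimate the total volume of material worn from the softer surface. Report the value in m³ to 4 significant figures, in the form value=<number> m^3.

The intermediates are shown rounded; each operation runs at full float precision, and one last rounding to 4 significant digits.
Hardness H = 7.957 GPa = 7.957e+09 Pa.
As SI base values: W = 12.28 N, H = 7.957e+09 Pa, K = 6.312e-06.
Volume removed: V = K·W·L/H = 6.312e-06 · 12.28 · 4183 / 7.957e+09 = 4.075e-11 m³.

value=4.075e-11 m^3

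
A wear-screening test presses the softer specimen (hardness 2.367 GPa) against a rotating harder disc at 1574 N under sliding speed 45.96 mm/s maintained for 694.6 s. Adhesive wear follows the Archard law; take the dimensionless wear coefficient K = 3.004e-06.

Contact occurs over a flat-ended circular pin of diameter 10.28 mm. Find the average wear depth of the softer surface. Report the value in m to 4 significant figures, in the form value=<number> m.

value=7.683e-07 m

All arithmetic maintains exact precision. Intermediate values appear rounded, and rounded just once, at four significant digits.
Convert: Sliding speed v = 45.96 mm/s = 0.04596 m/s. Distance covered L = v·t = 0.04596 m/s × 694.6 s = 31.92 m.
Convert: Hardness H = 2.367 GPa = 2.367e+09 Pa.
Convert: Pin diameter d = 10.28 mm = 0.01028 m. Contact area A = π·d²/4 = π·(0.01028 m)²/4 = 8.300e-05 m².
In SI base units, W = 1574 N, H = 2.367e+09 Pa, K = 3.004e-06.
By Archard's law, V = K·W·L/H = 3.004e-06 · 1574 · 31.92 / 2.367e+09 = 6.377e-11 m³.
Average depth h = V/A = 6.377e-11 / 8.300e-05 = 7.683e-07 m.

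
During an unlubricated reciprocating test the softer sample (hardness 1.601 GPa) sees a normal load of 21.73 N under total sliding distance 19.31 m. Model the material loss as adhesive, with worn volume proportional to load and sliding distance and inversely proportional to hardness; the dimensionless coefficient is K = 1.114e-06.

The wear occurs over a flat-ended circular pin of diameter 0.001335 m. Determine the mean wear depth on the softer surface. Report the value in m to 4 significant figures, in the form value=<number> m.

value=2.086e-07 m

All working math keeps full float precision, and intermediate values appear rounded; a lone final rounding, at 4 significant figures.
Hardness H = 1.601 GPa = 1.601e+09 Pa.
Contact area A = π·d²/4 = π·(0.001335 m)²/4 = 1.400e-06 m².
In SI base units: W = 21.73 N, H = 1.601e+09 Pa, K = 1.114e-06.
Archard relation: V = K·W·L/H = 1.114e-06 · 21.73 · 19.31 / 1.601e+09 = 2.920e-13 m³.
Average depth h = V/A = 2.920e-13 / 1.400e-06 = 2.086e-07 m.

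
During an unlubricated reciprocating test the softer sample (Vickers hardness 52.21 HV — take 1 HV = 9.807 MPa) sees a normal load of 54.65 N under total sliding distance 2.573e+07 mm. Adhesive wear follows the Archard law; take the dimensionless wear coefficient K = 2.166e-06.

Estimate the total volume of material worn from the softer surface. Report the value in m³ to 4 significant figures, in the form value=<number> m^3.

value=5.948e-09 m^3

Intermediate values are shown rounded, and the algebra keeps full float precision — a single final rounding: four significant digits.
The distance L = 2.573e+07 mm = 2.573e+04 m.
Hardness H = 52.21 HV × 9.807 MPa/HV = 512.0 MPa = 5.120e+08 Pa.
SI base units throughout: W = 54.65 N, H = 5.120e+08 Pa, K = 2.166e-06.
Worn volume V = K·W·L/H = 2.166e-06 · 54.65 · 2.573e+04 / 5.120e+08 = 5.948e-09 m³.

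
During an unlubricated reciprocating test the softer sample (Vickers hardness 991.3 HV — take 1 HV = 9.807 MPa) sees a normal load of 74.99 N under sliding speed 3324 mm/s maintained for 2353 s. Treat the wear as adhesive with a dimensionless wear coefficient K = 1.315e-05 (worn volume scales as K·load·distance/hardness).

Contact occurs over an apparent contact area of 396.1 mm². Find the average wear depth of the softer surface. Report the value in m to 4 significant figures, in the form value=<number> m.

The algebra keeps exact precision, and intermediate values are displayed rounded. Rounded just once, at 4 significant figures.
Convert: Sliding speed v = 3324 mm/s = 3.324 m/s. The distance L = v·t = 3.324 m/s × 2353 s = 7821 m.
Convert: Hardness H = 991.3 HV × 9.807 MPa/HV = 9722 MPa = 9.722e+09 Pa.
Convert: Contact area A = 396.1 mm² = 3.961e-04 m².
SI base units throughout: W = 74.99 N, H = 9.722e+09 Pa, K = 1.315e-05.
Volume removed: V = K·W·L/H = 1.315e-05 · 74.99 · 7821 / 9.722e+09 = 7.934e-10 m³.
Wear depth h = V/A = 7.934e-10 / 3.961e-04 = 2.003e-06 m.

value=2.003e-06 m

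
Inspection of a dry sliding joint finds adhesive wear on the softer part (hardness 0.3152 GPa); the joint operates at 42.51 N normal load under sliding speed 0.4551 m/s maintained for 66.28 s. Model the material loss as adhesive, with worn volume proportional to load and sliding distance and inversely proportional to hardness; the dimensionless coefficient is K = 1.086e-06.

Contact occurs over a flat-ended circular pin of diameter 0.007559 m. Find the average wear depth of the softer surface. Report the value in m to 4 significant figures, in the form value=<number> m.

The algebra runs at full precision; the intermediates are displayed rounded — rounded once at the end to 4 significant figures.
The distance L = v·t = 0.4551 m/s × 66.28 s = 30.16 m.
Hardness H = 0.3152 GPa = 3.152e+08 Pa.
Contact area A = π·d²/4 = π·(0.007559 m)²/4 = 4.488e-05 m².
As SI base values: W = 42.51 N, H = 3.152e+08 Pa, K = 1.086e-06.
Worn volume V = K·W·L/H = 1.086e-06 · 42.51 · 30.16 / 3.152e+08 = 4.418e-12 m³.
Average depth h = V/A = 4.418e-12 / 4.488e-05 = 9.845e-08 m.

value=9.845e-08 m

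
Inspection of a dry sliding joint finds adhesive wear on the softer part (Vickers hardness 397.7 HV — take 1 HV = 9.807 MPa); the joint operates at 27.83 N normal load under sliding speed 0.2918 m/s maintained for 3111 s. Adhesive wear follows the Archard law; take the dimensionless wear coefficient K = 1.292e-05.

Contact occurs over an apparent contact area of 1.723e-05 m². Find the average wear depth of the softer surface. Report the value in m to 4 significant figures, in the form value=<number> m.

value=4.857e-06 m

Intermediate values are displayed rounded — all arithmetic runs at exact precision, and a lone final rounding, at four significant digits.
Convert: Distance covered L = v·t = 0.2918 m/s × 3111 s = 907.8 m.
Convert: Hardness H = 397.7 HV × 9.807 MPa/HV = 3900 MPa = 3.900e+09 Pa.
As SI base values: W = 27.83 N, H = 3.900e+09 Pa, K = 1.292e-05.
Wear volume V = K·W·L/H = 1.292e-05 · 27.83 · 907.8 / 3.900e+09 = 8.369e-11 m³.
Wear depth h = V/A = 8.369e-11 / 1.723e-05 = 4.857e-06 m.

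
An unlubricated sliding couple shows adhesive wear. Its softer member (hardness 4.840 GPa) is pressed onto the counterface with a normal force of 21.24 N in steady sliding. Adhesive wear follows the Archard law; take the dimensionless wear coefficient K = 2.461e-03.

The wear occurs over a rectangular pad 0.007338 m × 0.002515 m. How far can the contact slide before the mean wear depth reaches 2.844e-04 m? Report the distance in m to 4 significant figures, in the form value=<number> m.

value=486.0 m

Shown intermediates are rounded. The algebra runs at full precision. Rounded once at the end: four significant figures.
Convert: Hardness H = 4.840 GPa = 4.840e+09 Pa.
Convert: Contact area A = 0.007338 m × 0.002515 m = 1.846e-05 m².
Collected in SI base units: W = 21.24 N, H = 4.840e+09 Pa, K = 2.461e-03.
Wearable volume V_lim = h_lim·A = 2.844e-04 · 1.846e-05 = 5.249e-09 m³.
Life L = V_lim·H/(K·W) = 5.249e-09 · 4.840e+09 / (2.461e-03 · 21.24) = 486.0 m.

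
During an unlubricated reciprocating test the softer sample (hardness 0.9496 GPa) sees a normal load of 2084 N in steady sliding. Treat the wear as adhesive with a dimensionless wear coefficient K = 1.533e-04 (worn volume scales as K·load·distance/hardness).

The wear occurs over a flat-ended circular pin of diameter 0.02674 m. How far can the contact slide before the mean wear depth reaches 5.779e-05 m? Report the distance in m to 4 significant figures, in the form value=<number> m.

Intermediates are shown rounded; every step keeps exact precision, and a lone final rounding to four significant figures.
Convert: Hardness H = 0.9496 GPa = 9.496e+08 Pa.
Convert: Contact area A = π·d²/4 = π·(0.02674 m)²/4 = 5.616e-04 m².
SI base units throughout: W = 2084 N, H = 9.496e+08 Pa, K = 1.533e-04.
Permissible volume V_lim = h_lim·A = 5.779e-05 · 5.616e-04 = 3.245e-08 m³.
Sliding life L = V_lim·H/(K·W) = 3.245e-08 · 9.496e+08 / (1.533e-04 · 2084) = 96.46 m.

value=96.46 m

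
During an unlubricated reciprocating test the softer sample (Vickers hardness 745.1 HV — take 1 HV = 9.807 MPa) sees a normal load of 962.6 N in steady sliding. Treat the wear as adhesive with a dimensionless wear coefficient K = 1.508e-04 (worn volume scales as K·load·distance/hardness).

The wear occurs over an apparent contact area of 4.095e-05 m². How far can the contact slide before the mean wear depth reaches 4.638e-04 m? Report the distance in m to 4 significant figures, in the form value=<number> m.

Quoted intermediates are rounded; all arithmetic carries full float precision. Rounded just once: four significant digits.
Hardness H = 745.1 HV × 9.807 MPa/HV = 7307 MPa = 7.307e+09 Pa.
Working in SI base units: W = 962.6 N, H = 7.307e+09 Pa, K = 1.508e-04.
At the depth limit, V_lim = h_lim·A = 4.638e-04 · 4.095e-05 = 1.899e-08 m³.
Life L = V_lim·H/(K·W) = 1.899e-08 · 7.307e+09 / (1.508e-04 · 962.6) = 956.1 m.

value=956.1 m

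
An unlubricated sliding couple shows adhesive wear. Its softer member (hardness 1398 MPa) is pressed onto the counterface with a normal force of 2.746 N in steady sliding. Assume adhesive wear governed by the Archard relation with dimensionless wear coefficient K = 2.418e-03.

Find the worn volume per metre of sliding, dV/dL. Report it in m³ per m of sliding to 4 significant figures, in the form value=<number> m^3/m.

value=4.750e-12 m^3/m

All arithmetic holds full precision, and the intermediates are printed rounded. Rounded once at the end to 4 significant digits.
Hardness H = 1398 MPa = 1.398e+09 Pa.
As SI base values: W = 2.746 N, H = 1.398e+09 Pa, K = 2.418e-03.
Volumetric rate dV/dL = K·W/H (no L dependence): 2.418e-03 · 2.746 / 1.398e+09 = 4.750e-12 m³/m.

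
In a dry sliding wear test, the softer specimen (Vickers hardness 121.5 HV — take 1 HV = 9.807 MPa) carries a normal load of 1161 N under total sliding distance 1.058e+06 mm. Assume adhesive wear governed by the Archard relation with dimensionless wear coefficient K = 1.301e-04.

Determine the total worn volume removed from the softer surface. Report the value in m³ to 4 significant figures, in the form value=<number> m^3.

value=1.341e-07 m^3

All arithmetic runs at full precision, and intermediate values are shown rounded; rounded once at the end: 4 significant figures.
Convert: The distance L = 1.058e+06 mm = 1058 m.
Convert: Hardness H = 121.5 HV × 9.807 MPa/HV = 1192 MPa = 1.192e+09 Pa.
In SI base units: W = 1161 N, H = 1.192e+09 Pa, K = 1.301e-04.
Archard relation: V = K·W·L/H = 1.301e-04 · 1161 · 1058 / 1.192e+09 = 1.341e-07 m³.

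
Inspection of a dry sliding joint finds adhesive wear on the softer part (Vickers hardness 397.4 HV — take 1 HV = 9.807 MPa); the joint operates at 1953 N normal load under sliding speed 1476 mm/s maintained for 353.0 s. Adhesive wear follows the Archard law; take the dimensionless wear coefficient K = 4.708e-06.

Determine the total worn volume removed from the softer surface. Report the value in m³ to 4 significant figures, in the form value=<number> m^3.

value=1.229e-09 m^3

Each operation keeps full float precision; intermediate values are displayed rounded, and rounded just once: four significant figures.
Sliding speed v = 1476 mm/s = 1.476 m/s. The distance L = v·t = 1.476 m/s × 353.0 s = 521.0 m.
Hardness H = 397.4 HV × 9.807 MPa/HV = 3897 MPa = 3.897e+09 Pa.
Collected in SI base units: W = 1953 N, H = 3.897e+09 Pa, K = 4.708e-06.
Archard volume V = K·W·L/H = 4.708e-06 · 1953 · 521.0 / 3.897e+09 = 1.229e-09 m³.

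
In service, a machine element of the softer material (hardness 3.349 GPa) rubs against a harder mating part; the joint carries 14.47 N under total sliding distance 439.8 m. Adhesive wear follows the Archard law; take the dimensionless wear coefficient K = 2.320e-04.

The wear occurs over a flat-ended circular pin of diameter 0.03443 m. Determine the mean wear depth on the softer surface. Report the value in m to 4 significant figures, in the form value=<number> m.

Every step runs at full float precision, and intermediates appear rounded. Rounded once at the end, at 4 significant digits.
Convert: Hardness H = 3.349 GPa = 3.349e+09 Pa.
Convert: Contact area A = π·d²/4 = π·(0.03443 m)²/4 = 9.310e-04 m².
Restated in SI base units: W = 14.47 N, H = 3.349e+09 Pa, K = 2.320e-04.
Apply Archard: V = K·W·L/H = 2.320e-04 · 14.47 · 439.8 / 3.349e+09 = 4.409e-10 m³.
Depth of wear h = V/A = 4.409e-10 / 9.310e-04 = 4.735e-07 m.

value=4.735e-07 m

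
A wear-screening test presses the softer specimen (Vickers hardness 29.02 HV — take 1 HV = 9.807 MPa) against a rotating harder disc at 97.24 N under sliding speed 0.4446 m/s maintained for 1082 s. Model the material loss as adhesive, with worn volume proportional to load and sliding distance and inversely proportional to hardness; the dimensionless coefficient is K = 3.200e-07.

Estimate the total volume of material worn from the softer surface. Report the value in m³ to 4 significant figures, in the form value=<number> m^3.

The computation keeps full precision. Shown intermediates are rounded, and rounded just once to four significant digits.
Total distance L = v·t = 0.4446 m/s × 1082 s = 481.1 m.
Hardness H = 29.02 HV × 9.807 MPa/HV = 284.6 MPa = 2.846e+08 Pa.
SI base units throughout: W = 97.24 N, H = 2.846e+08 Pa, K = 3.200e-07.
Archard relation: V = K·W·L/H = 3.200e-07 · 97.24 · 481.1 / 2.846e+08 = 5.260e-11 m³.

value=5.260e-11 m^3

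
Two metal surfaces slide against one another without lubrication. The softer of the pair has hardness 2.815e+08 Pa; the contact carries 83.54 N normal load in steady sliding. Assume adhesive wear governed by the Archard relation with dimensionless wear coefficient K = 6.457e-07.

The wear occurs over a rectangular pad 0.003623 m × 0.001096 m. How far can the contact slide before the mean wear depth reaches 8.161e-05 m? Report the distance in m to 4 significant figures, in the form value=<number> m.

All arithmetic maintains full precision, and intermediate values appear rounded; one final rounding, at four significant digits.
Convert: Contact area A = 0.003623 m × 0.001096 m = 3.971e-06 m².
Collected in SI base units: W = 83.54 N, H = 2.815e+08 Pa, K = 6.457e-07.
Permissible volume V_lim = h_lim·A = 8.161e-05 · 3.971e-06 = 3.241e-10 m³.
Sliding life L = V_lim·H/(K·W) = 3.241e-10 · 2.815e+08 / (6.457e-07 · 83.54) = 1691 m.

value=1691 m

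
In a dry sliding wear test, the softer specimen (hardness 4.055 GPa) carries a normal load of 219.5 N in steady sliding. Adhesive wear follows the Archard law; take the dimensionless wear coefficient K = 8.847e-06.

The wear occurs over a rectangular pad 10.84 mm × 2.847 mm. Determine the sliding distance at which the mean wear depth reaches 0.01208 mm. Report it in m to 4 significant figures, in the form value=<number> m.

value=778.5 m

The intermediates are printed rounded. Every step holds exact precision, and rounded just once: four significant figures.
Hardness H = 4.055 GPa = 4.055e+09 Pa.
Pad sides 10.84 mm × 2.847 mm = 0.01084 m × 0.002847 m. Contact area A = 0.01084 m × 0.002847 m = 3.086e-05 m².
Depth limit h_lim = 0.01208 mm = 1.208e-05 m.
Expressed in SI base units: W = 219.5 N, H = 4.055e+09 Pa, K = 8.847e-06.
Wearable volume V_lim = h_lim·A = 1.208e-05 · 3.086e-05 = 3.728e-10 m³.
Thus life L = V_lim·H/(K·W) = 3.728e-10 · 4.055e+09 / (8.847e-06 · 219.5) = 778.5 m.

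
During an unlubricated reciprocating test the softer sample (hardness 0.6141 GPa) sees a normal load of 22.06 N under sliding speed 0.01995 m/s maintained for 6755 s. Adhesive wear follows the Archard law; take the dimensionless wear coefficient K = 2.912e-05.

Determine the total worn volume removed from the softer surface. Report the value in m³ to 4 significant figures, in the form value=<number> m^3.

value=1.410e-10 m^3

All working math runs at full precision. Displayed values are rounded; a single final rounding: 4 significant digits.
Convert: Distance covered L = v·t = 0.01995 m/s × 6755 s = 134.8 m.
Convert: Hardness H = 0.6141 GPa = 6.141e+08 Pa.
As SI base values: W = 22.06 N, H = 6.141e+08 Pa, K = 2.912e-05.
Archard relation: V = K·W·L/H = 2.912e-05 · 22.06 · 134.8 / 6.141e+08 = 1.410e-10 m³.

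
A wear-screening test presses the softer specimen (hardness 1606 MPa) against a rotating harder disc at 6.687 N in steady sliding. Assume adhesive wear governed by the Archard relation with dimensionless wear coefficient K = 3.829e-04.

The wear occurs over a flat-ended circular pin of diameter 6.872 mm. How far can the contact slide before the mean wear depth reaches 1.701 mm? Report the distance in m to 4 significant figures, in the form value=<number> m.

value=3.957e+04 m

The algebra carries full precision, and intermediate values are displayed rounded — one final rounding to 4 significant digits.
Convert: Hardness H = 1606 MPa = 1.606e+09 Pa.
Convert: Pin diameter d = 6.872 mm = 0.006872 m. Contact area A = π·d²/4 = π·(0.006872 m)²/4 = 3.709e-05 m².
Convert: Depth limit h_lim = 1.701 mm = 0.001701 m.
Collected in SI base units: W = 6.687 N, H = 1.606e+09 Pa, K = 3.829e-04.
Volume at the limit: V_lim = h_lim·A = 0.001701 · 3.709e-05 = 6.309e-08 m³.
So the life L = V_lim·H/(K·W) = 6.309e-08 · 1.606e+09 / (3.829e-04 · 6.687) = 3.957e+04 m.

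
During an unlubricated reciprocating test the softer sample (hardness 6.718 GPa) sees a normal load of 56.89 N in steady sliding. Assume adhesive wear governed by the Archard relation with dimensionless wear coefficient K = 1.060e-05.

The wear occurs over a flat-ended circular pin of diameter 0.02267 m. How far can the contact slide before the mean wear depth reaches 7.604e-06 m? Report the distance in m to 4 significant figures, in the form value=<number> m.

value=3.419e+04 m

The intermediates are displayed rounded. All working math holds exact precision — rounded just once to four significant figures.
Hardness H = 6.718 GPa = 6.718e+09 Pa.
Contact area A = π·d²/4 = π·(0.02267 m)²/4 = 4.036e-04 m².
Working in SI base units: W = 56.89 N, H = 6.718e+09 Pa, K = 1.060e-05.
Wearable volume V_lim = h_lim·A = 7.604e-06 · 4.036e-04 = 3.069e-09 m³.
So the life L = V_lim·H/(K·W) = 3.069e-09 · 6.718e+09 / (1.060e-05 · 56.89) = 3.419e+04 m.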